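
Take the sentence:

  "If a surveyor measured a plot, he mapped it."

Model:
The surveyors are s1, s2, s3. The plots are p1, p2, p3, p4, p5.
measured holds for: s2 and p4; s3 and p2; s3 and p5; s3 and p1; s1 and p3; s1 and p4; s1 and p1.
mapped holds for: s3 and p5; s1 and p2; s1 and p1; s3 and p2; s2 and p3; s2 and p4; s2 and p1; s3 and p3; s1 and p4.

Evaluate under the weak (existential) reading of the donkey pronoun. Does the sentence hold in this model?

True

"it" takes "a plot" as antecedent — a donkey pronoun bound across the clause boundary.
Weak reading: every surveyor s with some measured-plot has at least one measured-plot p such that mapped(s,p).
Per surveyor: s1:✓  s2:✓  s3:✓
Every surveyor in the restrictor has a witness.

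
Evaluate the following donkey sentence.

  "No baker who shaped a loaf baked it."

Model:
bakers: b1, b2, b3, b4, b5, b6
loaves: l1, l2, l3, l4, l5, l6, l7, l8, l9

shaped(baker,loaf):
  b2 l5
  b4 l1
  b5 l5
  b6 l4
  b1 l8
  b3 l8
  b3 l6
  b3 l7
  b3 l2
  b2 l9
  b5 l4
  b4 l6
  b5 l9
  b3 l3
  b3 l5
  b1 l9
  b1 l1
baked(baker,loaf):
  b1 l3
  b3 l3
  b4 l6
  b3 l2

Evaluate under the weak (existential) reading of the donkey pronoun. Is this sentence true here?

"it" takes "a loaf" as antecedent — a donkey pronoun bound across the clause boundary.
Truth condition: for no (b,l) with shaped(b,l) does baked(b,l) hold.
Restrictor pairs — does the scope hold? (b1,l1):fails  (b1,l8):fails  (b1,l9):fails  (b2,l5):fails  (b2,l9):fails  (b3,l2):holds  (b3,l3):holds  (b3,l5):fails  (b3,l6):fails  (b3,l7):fails  (b3,l8):fails  (b4,l1):fails  (b4,l6):holds  (b5,l4):fails  (b5,l5):fails  (b5,l9):fails  (b6,l4):fails
Scope holds for 3 pair(s), so the sentence is false.

False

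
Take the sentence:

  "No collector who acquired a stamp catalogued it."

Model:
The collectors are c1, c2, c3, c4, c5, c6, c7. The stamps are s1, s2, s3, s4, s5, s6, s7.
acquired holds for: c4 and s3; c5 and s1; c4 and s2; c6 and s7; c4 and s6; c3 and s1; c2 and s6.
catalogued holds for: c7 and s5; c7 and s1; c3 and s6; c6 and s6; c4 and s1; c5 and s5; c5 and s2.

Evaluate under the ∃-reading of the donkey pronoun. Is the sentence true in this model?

"it" takes "a stamp" as antecedent — a donkey pronoun bound across the clause boundary.
Truth condition: for no (c,s) with acquired(c,s) does catalogued(c,s) hold.
Restrictor pairs — does the scope hold? (c2,s6):fails  (c3,s1):fails  (c4,s2):fails  (c4,s3):fails  (c4,s6):fails  (c5,s1):fails  (c6,s7):fails
Scope holds for no restrictor pair, so the sentence is true.

True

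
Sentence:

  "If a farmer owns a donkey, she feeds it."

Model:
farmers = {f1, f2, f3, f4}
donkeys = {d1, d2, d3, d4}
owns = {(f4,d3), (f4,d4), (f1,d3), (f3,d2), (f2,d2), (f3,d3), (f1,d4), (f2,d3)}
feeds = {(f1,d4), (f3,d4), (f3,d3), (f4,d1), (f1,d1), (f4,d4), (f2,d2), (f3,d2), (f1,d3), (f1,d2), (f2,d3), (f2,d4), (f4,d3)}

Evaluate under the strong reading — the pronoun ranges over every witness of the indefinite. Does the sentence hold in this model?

True

"it" takes "a donkey" as antecedent — a donkey pronoun bound across the clause boundary.
Strong reading: for every (f,d) with owns(f,d), feeds(f,d).
Restrictor pairs: (f1,d3) ✓  (f1,d4) ✓  (f2,d2) ✓  (f2,d3) ✓  (f3,d2) ✓  (f3,d3) ✓  (f4,d3) ✓  (f4,d4) ✓
Every restrictor pair satisfies the scope.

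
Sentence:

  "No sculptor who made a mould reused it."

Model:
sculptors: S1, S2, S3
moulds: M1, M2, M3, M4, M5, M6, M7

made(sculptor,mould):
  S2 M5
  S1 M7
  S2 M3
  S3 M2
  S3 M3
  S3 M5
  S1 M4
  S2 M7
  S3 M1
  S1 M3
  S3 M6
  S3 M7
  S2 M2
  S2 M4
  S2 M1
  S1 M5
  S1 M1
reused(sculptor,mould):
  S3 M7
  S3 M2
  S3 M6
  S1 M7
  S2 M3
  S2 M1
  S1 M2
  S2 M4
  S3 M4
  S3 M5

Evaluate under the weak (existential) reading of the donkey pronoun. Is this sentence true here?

"it" takes "a mould" as antecedent — a donkey pronoun bound across the clause boundary.
Truth condition: for no (s,m) with made(s,m) does reused(s,m) hold.
Restrictor pairs — does the scope hold? (S1,M1):fails  (S1,M3):fails  (S1,M4):fails  (S1,M5):fails  (S1,M7):holds  (S2,M1):holds  (S2,M2):fails  (S2,M3):holds  (S2,M4):holds  (S2,M5):fails  (S2,M7):fails  (S3,M1):fails  (S3,M2):holds  (S3,M3):fails  (S3,M5):holds  (S3,M6):holds  (S3,M7):holds
Scope holds for 8 pair(s), so the sentence is false.

False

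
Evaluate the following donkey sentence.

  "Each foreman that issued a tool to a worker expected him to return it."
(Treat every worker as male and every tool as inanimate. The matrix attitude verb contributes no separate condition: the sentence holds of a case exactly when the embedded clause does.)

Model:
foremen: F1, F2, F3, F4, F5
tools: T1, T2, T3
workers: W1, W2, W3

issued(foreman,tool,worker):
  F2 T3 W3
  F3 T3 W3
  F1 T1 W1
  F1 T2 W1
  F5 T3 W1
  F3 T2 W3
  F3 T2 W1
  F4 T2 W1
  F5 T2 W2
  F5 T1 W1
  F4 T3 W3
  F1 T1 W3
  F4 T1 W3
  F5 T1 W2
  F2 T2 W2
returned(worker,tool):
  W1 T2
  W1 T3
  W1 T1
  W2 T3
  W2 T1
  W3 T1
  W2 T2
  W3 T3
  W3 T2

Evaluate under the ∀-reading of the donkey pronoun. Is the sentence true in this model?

True

"him" takes "a worker" as antecedent and "it" takes "a tool"; both are donkey pronouns co-varying with the restrictor.
Strong reading: for every (f,t,w) with issued(f,t,w), returned(w,t).
Restrictor triples: (F1,T1,W1)→returned(W1,T1) ✓  (F1,T1,W3)→returned(W3,T1) ✓  (F1,T2,W1)→returned(W1,T2) ✓  (F2,T2,W2)→returned(W2,T2) ✓  (F2,T3,W3)→returned(W3,T3) ✓  (F3,T2,W1)→returned(W1,T2) ✓  (F3,T2,W3)→returned(W3,T2) ✓  (F3,T3,W3)→returned(W3,T3) ✓  (F4,T1,W3)→returned(W3,T1) ✓  (F4,T2,W1)→returned(W1,T2) ✓  (F4,T3,W3)→returned(W3,T3) ✓  (F5,T1,W1)→returned(W1,T1) ✓  (F5,T1,W2)→returned(W2,T1) ✓  (F5,T2,W2)→returned(W2,T2) ✓  (F5,T3,W1)→returned(W1,T3) ✓
Every restrictor triple satisfies the scope.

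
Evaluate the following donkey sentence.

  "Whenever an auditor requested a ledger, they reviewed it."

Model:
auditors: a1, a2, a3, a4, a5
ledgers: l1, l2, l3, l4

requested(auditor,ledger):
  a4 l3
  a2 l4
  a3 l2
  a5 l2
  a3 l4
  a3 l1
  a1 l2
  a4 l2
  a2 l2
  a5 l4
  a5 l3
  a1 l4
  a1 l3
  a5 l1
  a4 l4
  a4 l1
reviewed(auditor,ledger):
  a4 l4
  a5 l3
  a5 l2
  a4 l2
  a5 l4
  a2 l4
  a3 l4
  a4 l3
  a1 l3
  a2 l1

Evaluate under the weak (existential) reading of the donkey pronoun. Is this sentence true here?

"it" takes "a ledger" as antecedent — a donkey pronoun bound across the clause boundary.
Weak reading: every auditor a with some requested-ledger has at least one requested-ledger l such that reviewed(a,l).
Per auditor: a1:✓  a2:✓  a3:✓  a4:✓  a5:✓
Every auditor in the restrictor has a witness.

True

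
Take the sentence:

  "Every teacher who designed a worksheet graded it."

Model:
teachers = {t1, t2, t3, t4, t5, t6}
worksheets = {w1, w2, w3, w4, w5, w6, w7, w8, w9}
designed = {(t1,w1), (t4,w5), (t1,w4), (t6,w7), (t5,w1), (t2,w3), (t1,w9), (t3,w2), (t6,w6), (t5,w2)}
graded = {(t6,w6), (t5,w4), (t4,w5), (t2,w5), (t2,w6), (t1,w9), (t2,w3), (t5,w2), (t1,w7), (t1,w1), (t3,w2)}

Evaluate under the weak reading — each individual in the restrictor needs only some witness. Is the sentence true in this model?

"it" takes "a worksheet" as antecedent — a donkey pronoun bound across the clause boundary.
Weak reading: every teacher t with some designed-worksheet has at least one designed-worksheet w such that graded(t,w).
Per teacher: t1:✓  t2:✓  t3:✓  t4:✓  t5:✓  t6:✓
Every teacher in the restrictor has a witness.

True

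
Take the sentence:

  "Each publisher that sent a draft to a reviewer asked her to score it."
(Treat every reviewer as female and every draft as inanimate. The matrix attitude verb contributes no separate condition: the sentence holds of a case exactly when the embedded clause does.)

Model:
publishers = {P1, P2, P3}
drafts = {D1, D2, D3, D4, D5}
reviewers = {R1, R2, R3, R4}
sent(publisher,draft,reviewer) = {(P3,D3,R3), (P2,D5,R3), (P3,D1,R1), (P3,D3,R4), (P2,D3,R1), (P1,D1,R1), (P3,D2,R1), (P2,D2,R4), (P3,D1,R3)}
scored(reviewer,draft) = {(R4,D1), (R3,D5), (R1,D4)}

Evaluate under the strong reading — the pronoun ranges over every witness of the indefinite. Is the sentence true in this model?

False

"her" takes "a reviewer" as antecedent and "it" takes "a draft"; both are donkey pronouns co-varying with the restrictor.
Strong reading: for every (p,d,r) with sent(p,d,r), scored(r,d).
Restrictor triples: (P1,D1,R1)→scored(R1,D1) ✗  (P2,D2,R4)→scored(R4,D2) ✗  (P2,D3,R1)→scored(R1,D3) ✗  (P2,D5,R3)→scored(R3,D5) ✓  (P3,D1,R1)→scored(R1,D1) ✗  (P3,D1,R3)→scored(R3,D1) ✗  (P3,D2,R1)→scored(R1,D2) ✗  (P3,D3,R3)→scored(R3,D3) ✗  (P3,D3,R4)→scored(R4,D3) ✗
Counterexample: (P1,D1,R1) — scored(R1,D1) does not hold.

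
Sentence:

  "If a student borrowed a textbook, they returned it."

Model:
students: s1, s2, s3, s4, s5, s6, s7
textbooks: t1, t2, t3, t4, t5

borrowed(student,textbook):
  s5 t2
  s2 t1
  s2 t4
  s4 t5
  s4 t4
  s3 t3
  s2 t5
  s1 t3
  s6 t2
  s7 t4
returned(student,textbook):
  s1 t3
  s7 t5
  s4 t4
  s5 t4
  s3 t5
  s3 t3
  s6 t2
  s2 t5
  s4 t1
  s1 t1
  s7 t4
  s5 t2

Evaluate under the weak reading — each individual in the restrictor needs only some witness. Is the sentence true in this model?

True

"it" takes "a textbook" as antecedent — a donkey pronoun bound across the clause boundary.
Weak reading: every student s with some borrowed-textbook has at least one borrowed-textbook t such that returned(s,t).
Per student: s1:✓  s2:✓  s3:✓  s4:✓  s5:✓  s6:✓  s7:✓
Every student in the restrictor has a witness.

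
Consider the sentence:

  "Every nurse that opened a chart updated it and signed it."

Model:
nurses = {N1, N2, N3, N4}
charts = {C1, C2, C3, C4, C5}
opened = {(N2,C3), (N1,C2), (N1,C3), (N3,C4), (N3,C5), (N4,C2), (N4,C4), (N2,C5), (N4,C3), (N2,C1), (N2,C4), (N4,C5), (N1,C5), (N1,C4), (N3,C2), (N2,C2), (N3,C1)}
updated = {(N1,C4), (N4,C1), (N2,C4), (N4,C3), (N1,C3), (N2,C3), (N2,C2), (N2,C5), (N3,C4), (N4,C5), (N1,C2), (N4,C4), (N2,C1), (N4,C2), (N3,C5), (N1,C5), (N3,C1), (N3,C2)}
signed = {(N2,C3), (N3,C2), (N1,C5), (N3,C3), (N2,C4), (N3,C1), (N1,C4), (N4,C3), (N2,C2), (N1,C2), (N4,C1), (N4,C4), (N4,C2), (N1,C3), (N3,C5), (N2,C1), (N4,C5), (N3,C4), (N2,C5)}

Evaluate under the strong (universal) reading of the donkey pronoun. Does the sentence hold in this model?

"it" takes "a chart" as antecedent — a donkey pronoun bound across the clause boundary.
Strong reading: for every (n,c) with opened(n,c), updated(n,c) ∧ signed(n,c).
Restrictor pairs: (N1,C2) ✓  (N1,C3) ✓  (N1,C4) ✓  (N1,C5) ✓  (N2,C1) ✓  (N2,C2) ✓  (N2,C3) ✓  (N2,C4) ✓  (N2,C5) ✓  (N3,C1) ✓  (N3,C2) ✓  (N3,C4) ✓  (N3,C5) ✓  (N4,C2) ✓  (N4,C3) ✓  (N4,C4) ✓  (N4,C5) ✓
Every restrictor pair satisfies the scope.

True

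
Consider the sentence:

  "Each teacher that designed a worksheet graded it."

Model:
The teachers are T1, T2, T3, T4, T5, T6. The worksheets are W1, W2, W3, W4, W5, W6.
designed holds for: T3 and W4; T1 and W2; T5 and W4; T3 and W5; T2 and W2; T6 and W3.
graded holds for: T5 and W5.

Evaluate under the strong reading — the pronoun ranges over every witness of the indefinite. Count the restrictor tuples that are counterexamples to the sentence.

"it" takes "a worksheet" as antecedent — a donkey pronoun bound across the clause boundary.
Strong reading: for every (t,w) with designed(t,w), graded(t,w).
Restrictor pairs: (T1,W2) ✗  (T2,W2) ✗  (T3,W4) ✗  (T3,W5) ✗  (T5,W4) ✗  (T6,W3) ✗
Counterexamples (restrictor pairs failing the scope): 6.

6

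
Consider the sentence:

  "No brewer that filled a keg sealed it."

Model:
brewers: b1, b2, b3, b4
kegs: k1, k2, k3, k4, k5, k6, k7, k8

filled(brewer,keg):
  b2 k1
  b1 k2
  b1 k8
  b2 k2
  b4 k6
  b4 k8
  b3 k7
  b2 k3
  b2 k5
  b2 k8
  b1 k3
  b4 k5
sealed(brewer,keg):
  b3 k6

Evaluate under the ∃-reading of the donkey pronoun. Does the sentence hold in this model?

"it" takes "a keg" as antecedent — a donkey pronoun bound across the clause boundary.
Truth condition: for no (b,k) with filled(b,k) does sealed(b,k) hold.
Restrictor pairs — does the scope hold? (b1,k2):fails  (b1,k3):fails  (b1,k8):fails  (b2,k1):fails  (b2,k2):fails  (b2,k3):fails  (b2,k5):fails  (b2,k8):fails  (b3,k7):fails  (b4,k5):fails  (b4,k6):fails  (b4,k8):fails
Scope holds for no restrictor pair, so the sentence is true.

True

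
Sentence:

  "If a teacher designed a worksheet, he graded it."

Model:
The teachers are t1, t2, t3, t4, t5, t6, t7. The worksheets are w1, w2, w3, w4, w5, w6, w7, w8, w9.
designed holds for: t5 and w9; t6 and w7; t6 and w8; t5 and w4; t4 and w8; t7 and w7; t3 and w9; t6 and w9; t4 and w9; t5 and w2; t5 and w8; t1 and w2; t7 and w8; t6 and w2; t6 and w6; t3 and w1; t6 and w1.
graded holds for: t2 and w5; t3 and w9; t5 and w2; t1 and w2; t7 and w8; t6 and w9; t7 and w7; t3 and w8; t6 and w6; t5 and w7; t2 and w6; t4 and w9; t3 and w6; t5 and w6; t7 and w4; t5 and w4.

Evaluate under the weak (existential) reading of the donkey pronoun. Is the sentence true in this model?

True

"it" takes "a worksheet" as antecedent — a donkey pronoun bound across the clause boundary.
Weak reading: every teacher t with some designed-worksheet has at least one designed-worksheet w such that graded(t,w).
Per teacher: t1:✓  t3:✓  t4:✓  t5:✓  t6:✓  t7:✓
Every teacher in the restrictor has a witness.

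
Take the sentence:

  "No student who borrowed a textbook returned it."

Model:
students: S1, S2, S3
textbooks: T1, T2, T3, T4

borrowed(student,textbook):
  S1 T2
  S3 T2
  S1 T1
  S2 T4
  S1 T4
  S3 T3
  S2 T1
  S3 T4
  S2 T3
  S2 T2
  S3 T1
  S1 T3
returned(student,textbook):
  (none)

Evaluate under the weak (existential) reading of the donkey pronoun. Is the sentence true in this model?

True

"it" takes "a textbook" as antecedent — a donkey pronoun bound across the clause boundary.
Truth condition: for no (s,t) with borrowed(s,t) does returned(s,t) hold.
Restrictor pairs — does the scope hold? (S1,T1):fails  (S1,T2):fails  (S1,T3):fails  (S1,T4):fails  (S2,T1):fails  (S2,T2):fails  (S2,T3):fails  (S2,T4):fails  (S3,T1):fails  (S3,T2):fails  (S3,T3):fails  (S3,T4):fails
Scope holds for no restrictor pair, so the sentence is true.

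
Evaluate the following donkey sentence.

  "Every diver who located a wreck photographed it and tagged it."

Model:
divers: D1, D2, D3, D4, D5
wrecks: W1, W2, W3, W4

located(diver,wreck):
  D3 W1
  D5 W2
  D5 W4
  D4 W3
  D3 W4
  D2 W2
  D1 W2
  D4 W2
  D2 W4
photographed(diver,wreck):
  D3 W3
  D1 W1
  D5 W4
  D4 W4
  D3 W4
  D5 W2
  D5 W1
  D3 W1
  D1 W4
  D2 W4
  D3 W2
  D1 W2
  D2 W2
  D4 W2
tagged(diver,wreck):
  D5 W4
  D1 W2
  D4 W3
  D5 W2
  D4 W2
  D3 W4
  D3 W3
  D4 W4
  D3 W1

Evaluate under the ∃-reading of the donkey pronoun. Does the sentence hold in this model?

False

"it" takes "a wreck" as antecedent — a donkey pronoun bound across the clause boundary.
Weak reading: every diver d with some located-wreck has at least one located-wreck w such that photographed(d,w) ∧ tagged(d,w).
Per diver: D1:✓  D2:✗  D3:✓  D4:✓  D5:✓
D2 has no witness among its located-wrecks.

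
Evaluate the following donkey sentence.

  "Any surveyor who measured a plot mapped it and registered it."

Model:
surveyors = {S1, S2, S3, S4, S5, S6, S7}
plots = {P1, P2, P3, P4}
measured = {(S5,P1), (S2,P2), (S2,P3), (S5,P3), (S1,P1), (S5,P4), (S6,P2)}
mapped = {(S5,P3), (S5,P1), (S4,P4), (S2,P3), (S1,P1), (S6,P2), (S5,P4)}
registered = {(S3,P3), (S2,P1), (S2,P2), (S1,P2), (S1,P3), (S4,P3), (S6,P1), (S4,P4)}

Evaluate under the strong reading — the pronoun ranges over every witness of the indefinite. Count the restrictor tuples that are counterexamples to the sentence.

"it" takes "a plot" as antecedent — a donkey pronoun bound across the clause boundary.
Strong reading: for every (s,p) with measured(s,p), mapped(s,p) ∧ registered(s,p).
Restrictor pairs: (S1,P1) ✗  (S2,P2) ✗  (S2,P3) ✗  (S5,P1) ✗  (S5,P3) ✗  (S5,P4) ✗  (S6,P2) ✗
Counterexamples (restrictor pairs failing the scope): 7.

7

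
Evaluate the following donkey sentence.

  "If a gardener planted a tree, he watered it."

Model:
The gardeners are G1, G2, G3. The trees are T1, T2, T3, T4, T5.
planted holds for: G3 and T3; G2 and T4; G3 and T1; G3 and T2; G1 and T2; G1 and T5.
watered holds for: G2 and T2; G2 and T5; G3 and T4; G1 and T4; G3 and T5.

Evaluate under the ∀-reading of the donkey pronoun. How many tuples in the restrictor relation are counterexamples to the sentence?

"it" takes "a tree" as antecedent — a donkey pronoun bound across the clause boundary.
Strong reading: for every (g,t) with planted(g,t), watered(g,t).
Restrictor pairs: (G1,T2) ✗  (G1,T5) ✗  (G2,T4) ✗  (G3,T1) ✗  (G3,T2) ✗  (G3,T3) ✗
Counterexamples (restrictor pairs failing the scope): 6.

6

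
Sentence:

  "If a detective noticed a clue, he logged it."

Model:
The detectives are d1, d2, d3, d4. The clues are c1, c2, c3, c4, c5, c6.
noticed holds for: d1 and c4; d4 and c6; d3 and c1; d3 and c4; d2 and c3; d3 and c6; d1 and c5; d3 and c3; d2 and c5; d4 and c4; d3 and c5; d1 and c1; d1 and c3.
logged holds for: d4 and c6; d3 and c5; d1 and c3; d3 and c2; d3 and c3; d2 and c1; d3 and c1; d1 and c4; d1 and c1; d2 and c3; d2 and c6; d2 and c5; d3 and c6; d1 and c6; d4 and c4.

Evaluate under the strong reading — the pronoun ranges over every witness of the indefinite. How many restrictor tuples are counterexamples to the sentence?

2

"it" takes "a clue" as antecedent — a donkey pronoun bound across the clause boundary.
Strong reading: for every (d,c) with noticed(d,c), logged(d,c).
Restrictor pairs: (d1,c1) ✓  (d1,c3) ✓  (d1,c4) ✓  (d1,c5) ✗  (d2,c3) ✓  (d2,c5) ✓  (d3,c1) ✓  (d3,c3) ✓  (d3,c4) ✗  (d3,c5) ✓  (d3,c6) ✓  (d4,c4) ✓  (d4,c6) ✓
Counterexamples (restrictor pairs failing the scope): 2.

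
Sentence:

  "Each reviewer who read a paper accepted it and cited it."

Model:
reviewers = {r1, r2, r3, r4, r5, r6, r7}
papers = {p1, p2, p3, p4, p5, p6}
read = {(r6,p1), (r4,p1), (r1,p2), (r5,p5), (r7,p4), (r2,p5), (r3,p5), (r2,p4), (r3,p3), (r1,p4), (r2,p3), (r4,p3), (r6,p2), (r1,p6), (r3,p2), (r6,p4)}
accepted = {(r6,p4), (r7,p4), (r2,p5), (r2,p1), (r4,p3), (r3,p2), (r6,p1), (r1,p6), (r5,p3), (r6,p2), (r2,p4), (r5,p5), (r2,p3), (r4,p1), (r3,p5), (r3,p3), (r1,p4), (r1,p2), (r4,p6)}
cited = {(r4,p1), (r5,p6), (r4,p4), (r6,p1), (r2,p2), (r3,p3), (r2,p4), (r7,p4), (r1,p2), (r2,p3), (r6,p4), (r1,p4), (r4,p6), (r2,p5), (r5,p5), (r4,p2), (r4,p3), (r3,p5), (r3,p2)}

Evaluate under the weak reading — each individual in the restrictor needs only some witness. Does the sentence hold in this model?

True

"it" takes "a paper" as antecedent — a donkey pronoun bound across the clause boundary.
Weak reading: every reviewer r with some read-paper has at least one read-paper p such that accepted(r,p) ∧ cited(r,p).
Per reviewer: r1:✓  r2:✓  r3:✓  r4:✓  r5:✓  r6:✓  r7:✓
Every reviewer in the restrictor has a witness.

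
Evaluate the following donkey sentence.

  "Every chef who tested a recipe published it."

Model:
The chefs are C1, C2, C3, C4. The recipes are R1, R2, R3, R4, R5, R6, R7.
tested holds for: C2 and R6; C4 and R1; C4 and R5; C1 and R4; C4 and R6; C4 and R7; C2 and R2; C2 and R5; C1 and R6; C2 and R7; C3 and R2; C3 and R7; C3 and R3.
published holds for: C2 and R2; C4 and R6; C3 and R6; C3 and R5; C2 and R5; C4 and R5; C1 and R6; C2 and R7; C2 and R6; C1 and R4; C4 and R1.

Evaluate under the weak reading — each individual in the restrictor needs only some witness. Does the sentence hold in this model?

"it" takes "a recipe" as antecedent — a donkey pronoun bound across the clause boundary.
Weak reading: every chef c with some tested-recipe has at least one tested-recipe r such that published(c,r).
Per chef: C1:✓  C2:✓  C3:✗  C4:✓
C3 has no witness among its tested-recipes.

False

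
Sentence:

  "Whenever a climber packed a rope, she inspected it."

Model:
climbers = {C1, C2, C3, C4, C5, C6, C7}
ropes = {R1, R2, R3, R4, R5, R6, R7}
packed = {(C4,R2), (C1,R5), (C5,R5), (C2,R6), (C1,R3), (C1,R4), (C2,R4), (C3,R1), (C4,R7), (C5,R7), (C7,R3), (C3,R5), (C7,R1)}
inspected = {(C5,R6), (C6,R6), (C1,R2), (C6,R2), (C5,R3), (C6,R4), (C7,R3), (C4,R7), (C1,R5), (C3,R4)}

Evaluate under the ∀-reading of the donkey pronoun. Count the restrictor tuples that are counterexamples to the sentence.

"it" takes "a rope" as antecedent — a donkey pronoun bound across the clause boundary.
Strong reading: for every (c,r) with packed(c,r), inspected(c,r).
Restrictor pairs: (C1,R3) ✗  (C1,R4) ✗  (C1,R5) ✓  (C2,R4) ✗  (C2,R6) ✗  (C3,R1) ✗  (C3,R5) ✗  (C4,R2) ✗  (C4,R7) ✓  (C5,R5) ✗  (C5,R7) ✗  (C7,R1) ✗  (C7,R3) ✓
Counterexamples (restrictor pairs failing the scope): 10.

10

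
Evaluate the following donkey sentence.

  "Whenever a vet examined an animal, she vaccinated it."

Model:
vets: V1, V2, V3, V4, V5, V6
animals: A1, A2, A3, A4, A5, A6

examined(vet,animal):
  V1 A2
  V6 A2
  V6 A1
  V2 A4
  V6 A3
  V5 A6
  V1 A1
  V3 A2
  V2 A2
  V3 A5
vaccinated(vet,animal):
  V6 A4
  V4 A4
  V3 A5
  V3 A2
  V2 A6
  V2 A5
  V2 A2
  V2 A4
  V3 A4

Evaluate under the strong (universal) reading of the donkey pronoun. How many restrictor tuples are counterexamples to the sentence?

"it" takes "an animal" as antecedent — a donkey pronoun bound across the clause boundary.
Strong reading: for every (v,a) with examined(v,a), vaccinated(v,a).
Restrictor pairs: (V1,A1) ✗  (V1,A2) ✗  (V2,A2) ✓  (V2,A4) ✓  (V3,A2) ✓  (V3,A5) ✓  (V5,A6) ✗  (V6,A1) ✗  (V6,A2) ✗  (V6,A3) ✗
Counterexamples (restrictor pairs failing the scope): 6.

6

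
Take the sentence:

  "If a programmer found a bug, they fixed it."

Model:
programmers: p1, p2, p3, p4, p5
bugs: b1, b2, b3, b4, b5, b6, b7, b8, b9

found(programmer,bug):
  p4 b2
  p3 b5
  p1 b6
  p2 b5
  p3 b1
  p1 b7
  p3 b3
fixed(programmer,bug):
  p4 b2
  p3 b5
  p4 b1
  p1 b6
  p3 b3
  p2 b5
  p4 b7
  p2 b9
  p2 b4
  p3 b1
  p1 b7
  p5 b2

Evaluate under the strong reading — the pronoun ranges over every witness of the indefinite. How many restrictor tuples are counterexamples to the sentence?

0

"it" takes "a bug" as antecedent — a donkey pronoun bound across the clause boundary.
Strong reading: for every (p,b) with found(p,b), fixed(p,b).
Restrictor pairs: (p1,b6) ✓  (p1,b7) ✓  (p2,b5) ✓  (p3,b1) ✓  (p3,b3) ✓  (p3,b5) ✓  (p4,b2) ✓
Counterexamples (restrictor pairs failing the scope): 0.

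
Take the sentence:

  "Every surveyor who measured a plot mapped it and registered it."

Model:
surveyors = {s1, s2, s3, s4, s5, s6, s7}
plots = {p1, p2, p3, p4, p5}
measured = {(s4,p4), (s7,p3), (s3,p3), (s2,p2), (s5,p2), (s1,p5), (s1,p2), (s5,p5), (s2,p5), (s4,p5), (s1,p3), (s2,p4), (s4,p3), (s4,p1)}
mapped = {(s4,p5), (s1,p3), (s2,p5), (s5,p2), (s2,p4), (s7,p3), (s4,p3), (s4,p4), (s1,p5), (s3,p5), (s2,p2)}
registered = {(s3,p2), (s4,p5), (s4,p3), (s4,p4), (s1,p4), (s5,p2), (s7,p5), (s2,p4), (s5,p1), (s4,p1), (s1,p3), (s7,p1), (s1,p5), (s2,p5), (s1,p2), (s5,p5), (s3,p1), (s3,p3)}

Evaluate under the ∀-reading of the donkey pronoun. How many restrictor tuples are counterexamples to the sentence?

6

"it" takes "a plot" as antecedent — a donkey pronoun bound across the clause boundary.
Strong reading: for every (s,p) with measured(s,p), mapped(s,p) ∧ registered(s,p).
Restrictor pairs: (s1,p2) ✗  (s1,p3) ✓  (s1,p5) ✓  (s2,p2) ✗  (s2,p4) ✓  (s2,p5) ✓  (s3,p3) ✗  (s4,p1) ✗  (s4,p3) ✓  (s4,p4) ✓  (s4,p5) ✓  (s5,p2) ✓  (s5,p5) ✗  (s7,p3) ✗
Counterexamples (restrictor pairs failing the scope): 6.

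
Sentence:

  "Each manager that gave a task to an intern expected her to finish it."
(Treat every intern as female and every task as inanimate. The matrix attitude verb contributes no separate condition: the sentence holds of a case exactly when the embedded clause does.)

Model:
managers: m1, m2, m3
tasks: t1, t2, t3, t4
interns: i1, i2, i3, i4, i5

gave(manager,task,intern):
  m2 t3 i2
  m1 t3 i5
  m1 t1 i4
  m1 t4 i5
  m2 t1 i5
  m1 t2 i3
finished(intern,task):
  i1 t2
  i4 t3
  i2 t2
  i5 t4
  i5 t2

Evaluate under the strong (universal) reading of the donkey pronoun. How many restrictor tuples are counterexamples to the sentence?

5

"her" takes "an intern" as antecedent and "it" takes "a task"; both are donkey pronouns co-varying with the restrictor.
Strong reading: for every (m,t,i) with gave(m,t,i), finished(i,t).
Restrictor triples: (m1,t1,i4)→finished(i4,t1) ✗  (m1,t2,i3)→finished(i3,t2) ✗  (m1,t3,i5)→finished(i5,t3) ✗  (m1,t4,i5)→finished(i5,t4) ✓  (m2,t1,i5)→finished(i5,t1) ✗  (m2,t3,i2)→finished(i2,t3) ✗
Counterexamples (restrictor triples failing the scope): 5.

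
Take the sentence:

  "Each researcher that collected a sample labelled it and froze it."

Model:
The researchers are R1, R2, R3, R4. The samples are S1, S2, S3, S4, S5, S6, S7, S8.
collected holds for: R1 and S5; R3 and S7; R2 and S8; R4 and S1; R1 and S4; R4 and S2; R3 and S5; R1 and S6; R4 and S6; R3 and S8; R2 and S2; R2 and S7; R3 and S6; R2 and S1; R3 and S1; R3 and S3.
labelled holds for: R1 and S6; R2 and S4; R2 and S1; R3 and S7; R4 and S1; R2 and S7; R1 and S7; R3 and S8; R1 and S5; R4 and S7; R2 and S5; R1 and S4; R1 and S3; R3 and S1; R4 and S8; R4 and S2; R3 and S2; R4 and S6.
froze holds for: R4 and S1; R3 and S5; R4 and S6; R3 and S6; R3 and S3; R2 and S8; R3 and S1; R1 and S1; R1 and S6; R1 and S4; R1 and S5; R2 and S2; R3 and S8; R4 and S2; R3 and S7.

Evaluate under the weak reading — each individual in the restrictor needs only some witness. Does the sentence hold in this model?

"it" takes "a sample" as antecedent — a donkey pronoun bound across the clause boundary.
Weak reading: every researcher r with some collected-sample has at least one collected-sample s such that labelled(r,s) ∧ froze(r,s).
Per researcher: R1:✓  R2:✗  R3:✓  R4:✓
R2 has no witness among its collected-samples.

False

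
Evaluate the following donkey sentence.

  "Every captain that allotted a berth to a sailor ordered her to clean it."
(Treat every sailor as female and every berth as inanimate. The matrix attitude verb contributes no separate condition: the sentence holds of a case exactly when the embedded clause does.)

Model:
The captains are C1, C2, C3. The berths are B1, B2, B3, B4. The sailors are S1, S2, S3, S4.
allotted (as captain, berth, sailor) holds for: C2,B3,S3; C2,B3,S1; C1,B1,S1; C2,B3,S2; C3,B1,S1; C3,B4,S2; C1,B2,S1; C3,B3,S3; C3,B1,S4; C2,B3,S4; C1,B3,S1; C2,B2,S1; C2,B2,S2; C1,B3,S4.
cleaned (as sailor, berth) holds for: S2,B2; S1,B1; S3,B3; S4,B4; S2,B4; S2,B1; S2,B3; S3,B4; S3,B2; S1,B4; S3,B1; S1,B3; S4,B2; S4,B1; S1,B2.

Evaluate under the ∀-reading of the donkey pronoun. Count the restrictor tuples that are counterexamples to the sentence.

2

"her" takes "a sailor" as antecedent and "it" takes "a berth"; both are donkey pronouns co-varying with the restrictor.
Strong reading: for every (c,b,s) with allotted(c,b,s), cleaned(s,b).
Restrictor triples: (C1,B1,S1)→cleaned(S1,B1) ✓  (C1,B2,S1)→cleaned(S1,B2) ✓  (C1,B3,S1)→cleaned(S1,B3) ✓  (C1,B3,S4)→cleaned(S4,B3) ✗  (C2,B2,S1)→cleaned(S1,B2) ✓  (C2,B2,S2)→cleaned(S2,B2) ✓  (C2,B3,S1)→cleaned(S1,B3) ✓  (C2,B3,S2)→cleaned(S2,B3) ✓  (C2,B3,S3)→cleaned(S3,B3) ✓  (C2,B3,S4)→cleaned(S4,B3) ✗  (C3,B1,S1)→cleaned(S1,B1) ✓  (C3,B1,S4)→cleaned(S4,B1) ✓  (C3,B3,S3)→cleaned(S3,B3) ✓  (C3,B4,S2)→cleaned(S2,B4) ✓
Counterexamples (restrictor triples failing the scope): 2.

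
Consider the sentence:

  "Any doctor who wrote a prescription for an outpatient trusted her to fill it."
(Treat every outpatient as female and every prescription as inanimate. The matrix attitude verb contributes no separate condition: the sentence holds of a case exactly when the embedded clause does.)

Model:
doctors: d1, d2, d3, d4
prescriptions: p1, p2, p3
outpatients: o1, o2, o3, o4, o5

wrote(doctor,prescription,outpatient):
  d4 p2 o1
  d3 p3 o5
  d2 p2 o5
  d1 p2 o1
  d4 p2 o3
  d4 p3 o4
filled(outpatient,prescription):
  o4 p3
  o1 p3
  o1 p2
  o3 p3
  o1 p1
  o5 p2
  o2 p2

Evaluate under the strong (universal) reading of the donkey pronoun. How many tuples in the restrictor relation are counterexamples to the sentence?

2

"her" takes "an outpatient" as antecedent and "it" takes "a prescription"; both are donkey pronouns co-varying with the restrictor.
Strong reading: for every (d,p,o) with wrote(d,p,o), filled(o,p).
Restrictor triples: (d1,p2,o1)→filled(o1,p2) ✓  (d2,p2,o5)→filled(o5,p2) ✓  (d3,p3,o5)→filled(o5,p3) ✗  (d4,p2,o1)→filled(o1,p2) ✓  (d4,p2,o3)→filled(o3,p2) ✗  (d4,p3,o4)→filled(o4,p3) ✓
Counterexamples (restrictor triples failing the scope): 2.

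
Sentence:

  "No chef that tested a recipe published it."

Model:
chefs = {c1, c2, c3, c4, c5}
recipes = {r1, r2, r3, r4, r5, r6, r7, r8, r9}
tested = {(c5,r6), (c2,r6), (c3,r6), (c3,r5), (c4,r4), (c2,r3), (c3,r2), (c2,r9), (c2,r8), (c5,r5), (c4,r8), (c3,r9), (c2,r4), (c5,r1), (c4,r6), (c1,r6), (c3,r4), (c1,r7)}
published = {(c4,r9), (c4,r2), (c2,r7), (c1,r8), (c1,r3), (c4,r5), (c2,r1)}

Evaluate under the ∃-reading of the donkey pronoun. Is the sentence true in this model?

True

"it" takes "a recipe" as antecedent — a donkey pronoun bound across the clause boundary.
Truth condition: for no (c,r) with tested(c,r) does published(c,r) hold.
Restrictor pairs — does the scope hold? (c1,r6):fails  (c1,r7):fails  (c2,r3):fails  (c2,r4):fails  (c2,r6):fails  (c2,r8):fails  (c2,r9):fails  (c3,r2):fails  (c3,r4):fails  (c3,r5):fails  (c3,r6):fails  (c3,r9):fails  (c4,r4):fails  (c4,r6):fails  (c4,r8):fails  (c5,r1):fails  (c5,r5):fails  (c5,r6):fails
Scope holds for no restrictor pair, so the sentence is true.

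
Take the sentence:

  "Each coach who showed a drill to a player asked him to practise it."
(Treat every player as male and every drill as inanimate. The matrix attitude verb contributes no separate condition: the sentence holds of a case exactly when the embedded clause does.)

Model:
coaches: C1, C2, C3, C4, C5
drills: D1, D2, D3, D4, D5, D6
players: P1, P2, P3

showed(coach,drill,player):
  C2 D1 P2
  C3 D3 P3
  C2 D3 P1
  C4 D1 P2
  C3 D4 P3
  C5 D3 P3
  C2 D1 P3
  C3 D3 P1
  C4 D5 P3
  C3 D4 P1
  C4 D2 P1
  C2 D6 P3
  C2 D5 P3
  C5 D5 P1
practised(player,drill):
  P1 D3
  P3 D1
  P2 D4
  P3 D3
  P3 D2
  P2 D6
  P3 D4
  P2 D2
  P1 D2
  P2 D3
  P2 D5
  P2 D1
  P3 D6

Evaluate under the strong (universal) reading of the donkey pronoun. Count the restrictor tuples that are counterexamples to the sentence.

"him" takes "a player" as antecedent and "it" takes "a drill"; both are donkey pronouns co-varying with the restrictor.
Strong reading: for every (c,d,p) with showed(c,d,p), practised(p,d).
Restrictor triples: (C2,D1,P2)→practised(P2,D1) ✓  (C2,D1,P3)→practised(P3,D1) ✓  (C2,D3,P1)→practised(P1,D3) ✓  (C2,D5,P3)→practised(P3,D5) ✗  (C2,D6,P3)→practised(P3,D6) ✓  (C3,D3,P1)→practised(P1,D3) ✓  (C3,D3,P3)→practised(P3,D3) ✓  (C3,D4,P1)→practised(P1,D4) ✗  (C3,D4,P3)→practised(P3,D4) ✓  (C4,D1,P2)→practised(P2,D1) ✓  (C4,D2,P1)→practised(P1,D2) ✓  (C4,D5,P3)→practised(P3,D5) ✗  (C5,D3,P3)→practised(P3,D3) ✓  (C5,D5,P1)→practised(P1,D5) ✗
Counterexamples (restrictor triples failing the scope): 4.

4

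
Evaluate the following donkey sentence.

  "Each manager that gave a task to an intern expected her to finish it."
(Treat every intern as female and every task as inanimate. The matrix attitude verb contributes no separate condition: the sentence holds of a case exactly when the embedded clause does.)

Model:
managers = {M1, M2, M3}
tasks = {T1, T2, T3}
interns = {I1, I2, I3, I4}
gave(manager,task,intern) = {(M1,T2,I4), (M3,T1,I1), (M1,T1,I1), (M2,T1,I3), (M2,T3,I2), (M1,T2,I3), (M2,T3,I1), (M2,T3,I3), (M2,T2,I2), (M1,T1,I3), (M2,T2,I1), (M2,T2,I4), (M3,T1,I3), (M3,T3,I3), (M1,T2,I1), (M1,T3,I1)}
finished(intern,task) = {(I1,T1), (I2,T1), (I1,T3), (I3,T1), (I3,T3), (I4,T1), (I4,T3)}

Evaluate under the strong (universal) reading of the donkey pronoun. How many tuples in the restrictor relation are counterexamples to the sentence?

7

"her" takes "an intern" as antecedent and "it" takes "a task"; both are donkey pronouns co-varying with the restrictor.
Strong reading: for every (m,t,i) with gave(m,t,i), finished(i,t).
Restrictor triples: (M1,T1,I1)→finished(I1,T1) ✓  (M1,T1,I3)→finished(I3,T1) ✓  (M1,T2,I1)→finished(I1,T2) ✗  (M1,T2,I3)→finished(I3,T2) ✗  (M1,T2,I4)→finished(I4,T2) ✗  (M1,T3,I1)→finished(I1,T3) ✓  (M2,T1,I3)→finished(I3,T1) ✓  (M2,T2,I1)→finished(I1,T2) ✗  (M2,T2,I2)→finished(I2,T2) ✗  (M2,T2,I4)→finished(I4,T2) ✗  (M2,T3,I1)→finished(I1,T3) ✓  (M2,T3,I2)→finished(I2,T3) ✗  (M2,T3,I3)→finished(I3,T3) ✓  (M3,T1,I1)→finished(I1,T1) ✓  (M3,T1,I3)→finished(I3,T1) ✓  (M3,T3,I3)→finished(I3,T3) ✓
Counterexamples (restrictor triples failing the scope): 7.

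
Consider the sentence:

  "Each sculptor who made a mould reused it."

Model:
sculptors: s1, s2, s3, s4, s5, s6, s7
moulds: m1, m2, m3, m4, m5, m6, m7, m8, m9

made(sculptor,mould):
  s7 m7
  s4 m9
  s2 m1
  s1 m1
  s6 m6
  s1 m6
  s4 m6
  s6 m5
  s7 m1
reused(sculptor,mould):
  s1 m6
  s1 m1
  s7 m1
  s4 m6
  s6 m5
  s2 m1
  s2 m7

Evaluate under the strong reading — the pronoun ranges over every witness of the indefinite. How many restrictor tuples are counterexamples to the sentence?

3

"it" takes "a mould" as antecedent — a donkey pronoun bound across the clause boundary.
Strong reading: for every (s,m) with made(s,m), reused(s,m).
Restrictor pairs: (s1,m1) ✓  (s1,m6) ✓  (s2,m1) ✓  (s4,m6) ✓  (s4,m9) ✗  (s6,m5) ✓  (s6,m6) ✗  (s7,m1) ✓  (s7,m7) ✗
Counterexamples (restrictor pairs failing the scope): 3.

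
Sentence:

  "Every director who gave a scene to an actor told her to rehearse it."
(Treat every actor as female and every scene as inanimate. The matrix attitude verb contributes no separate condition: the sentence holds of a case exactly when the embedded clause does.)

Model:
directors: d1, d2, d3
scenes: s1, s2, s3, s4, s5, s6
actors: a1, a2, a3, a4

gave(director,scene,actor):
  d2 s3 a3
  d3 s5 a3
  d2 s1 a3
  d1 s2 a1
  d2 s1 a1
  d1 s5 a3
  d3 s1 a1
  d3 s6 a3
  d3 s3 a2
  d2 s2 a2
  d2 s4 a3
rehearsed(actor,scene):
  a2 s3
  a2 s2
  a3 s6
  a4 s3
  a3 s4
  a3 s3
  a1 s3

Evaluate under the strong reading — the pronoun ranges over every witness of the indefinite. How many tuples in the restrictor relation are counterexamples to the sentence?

6

"her" takes "an actor" as antecedent and "it" takes "a scene"; both are donkey pronouns co-varying with the restrictor.
Strong reading: for every (d,s,a) with gave(d,s,a), rehearsed(a,s).
Restrictor triples: (d1,s2,a1)→rehearsed(a1,s2) ✗  (d1,s5,a3)→rehearsed(a3,s5) ✗  (d2,s1,a1)→rehearsed(a1,s1) ✗  (d2,s1,a3)→rehearsed(a3,s1) ✗  (d2,s2,a2)→rehearsed(a2,s2) ✓  (d2,s3,a3)→rehearsed(a3,s3) ✓  (d2,s4,a3)→rehearsed(a3,s4) ✓  (d3,s1,a1)→rehearsed(a1,s1) ✗  (d3,s3,a2)→rehearsed(a2,s3) ✓  (d3,s5,a3)→rehearsed(a3,s5) ✗  (d3,s6,a3)→rehearsed(a3,s6) ✓
Counterexamples (restrictor triples failing the scope): 6.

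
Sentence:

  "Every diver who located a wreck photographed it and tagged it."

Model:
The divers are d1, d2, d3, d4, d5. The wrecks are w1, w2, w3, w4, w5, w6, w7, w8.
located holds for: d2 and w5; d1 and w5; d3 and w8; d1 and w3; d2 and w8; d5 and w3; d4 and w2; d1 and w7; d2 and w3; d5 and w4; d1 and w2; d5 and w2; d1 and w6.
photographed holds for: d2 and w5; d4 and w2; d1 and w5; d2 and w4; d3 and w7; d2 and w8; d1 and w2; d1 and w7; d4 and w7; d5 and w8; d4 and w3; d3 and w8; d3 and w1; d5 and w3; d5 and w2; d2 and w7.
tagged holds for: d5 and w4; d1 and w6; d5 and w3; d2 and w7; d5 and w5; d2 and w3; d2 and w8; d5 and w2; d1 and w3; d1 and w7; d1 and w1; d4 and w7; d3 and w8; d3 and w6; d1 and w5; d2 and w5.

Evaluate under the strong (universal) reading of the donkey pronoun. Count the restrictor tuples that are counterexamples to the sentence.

6

"it" takes "a wreck" as antecedent — a donkey pronoun bound across the clause boundary.
Strong reading: for every (d,w) with located(d,w), photographed(d,w) ∧ tagged(d,w).
Restrictor pairs: (d1,w2) ✗  (d1,w3) ✗  (d1,w5) ✓  (d1,w6) ✗  (d1,w7) ✓  (d2,w3) ✗  (d2,w5) ✓  (d2,w8) ✓  (d3,w8) ✓  (d4,w2) ✗  (d5,w2) ✓  (d5,w3) ✓  (d5,w4) ✗
Counterexamples (restrictor pairs failing the scope): 6.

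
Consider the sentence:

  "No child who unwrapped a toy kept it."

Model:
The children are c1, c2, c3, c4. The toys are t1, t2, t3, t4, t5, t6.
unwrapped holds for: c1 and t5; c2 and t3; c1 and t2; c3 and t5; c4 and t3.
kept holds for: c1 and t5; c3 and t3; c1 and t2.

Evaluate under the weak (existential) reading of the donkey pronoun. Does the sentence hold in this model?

"it" takes "a toy" as antecedent — a donkey pronoun bound across the clause boundary.
Truth condition: for no (c,t) with unwrapped(c,t) does kept(c,t) hold.
Restrictor pairs — does the scope hold? (c1,t2):holds  (c1,t5):holds  (c2,t3):fails  (c3,t5):fails  (c4,t3):fails
Scope holds for 2 pair(s), so the sentence is false.

False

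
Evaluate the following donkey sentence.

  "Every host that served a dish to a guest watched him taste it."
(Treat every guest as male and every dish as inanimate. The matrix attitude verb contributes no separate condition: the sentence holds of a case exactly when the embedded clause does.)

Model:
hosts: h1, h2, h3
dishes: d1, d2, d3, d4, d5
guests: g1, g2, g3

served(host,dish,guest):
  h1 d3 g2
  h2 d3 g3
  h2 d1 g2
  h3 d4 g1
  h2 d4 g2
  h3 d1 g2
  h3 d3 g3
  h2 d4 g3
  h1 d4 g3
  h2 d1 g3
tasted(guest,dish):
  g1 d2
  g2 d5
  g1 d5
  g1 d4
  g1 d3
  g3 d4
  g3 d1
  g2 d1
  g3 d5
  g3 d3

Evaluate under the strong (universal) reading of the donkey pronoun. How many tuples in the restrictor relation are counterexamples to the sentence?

"him" takes "a guest" as antecedent and "it" takes "a dish"; both are donkey pronouns co-varying with the restrictor.
Strong reading: for every (h,d,g) with served(h,d,g), tasted(g,d).
Restrictor triples: (h1,d3,g2)→tasted(g2,d3) ✗  (h1,d4,g3)→tasted(g3,d4) ✓  (h2,d1,g2)→tasted(g2,d1) ✓  (h2,d1,g3)→tasted(g3,d1) ✓  (h2,d3,g3)→tasted(g3,d3) ✓  (h2,d4,g2)→tasted(g2,d4) ✗  (h2,d4,g3)→tasted(g3,d4) ✓  (h3,d1,g2)→tasted(g2,d1) ✓  (h3,d3,g3)→tasted(g3,d3) ✓  (h3,d4,g1)→tasted(g1,d4) ✓
Counterexamples (restrictor triples failing the scope): 2.

2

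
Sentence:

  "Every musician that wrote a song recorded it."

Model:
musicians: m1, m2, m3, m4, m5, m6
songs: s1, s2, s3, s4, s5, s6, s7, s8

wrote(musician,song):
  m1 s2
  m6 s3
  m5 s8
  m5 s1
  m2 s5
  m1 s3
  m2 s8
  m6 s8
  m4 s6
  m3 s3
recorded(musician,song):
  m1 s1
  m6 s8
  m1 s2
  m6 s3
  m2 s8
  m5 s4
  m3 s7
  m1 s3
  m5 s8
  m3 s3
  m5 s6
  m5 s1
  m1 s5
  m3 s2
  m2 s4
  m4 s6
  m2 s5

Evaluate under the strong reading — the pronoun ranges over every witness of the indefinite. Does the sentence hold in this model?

True

"it" takes "a song" as antecedent — a donkey pronoun bound across the clause boundary.
Strong reading: for every (m,s) with wrote(m,s), recorded(m,s).
Restrictor pairs: (m1,s2) ✓  (m1,s3) ✓  (m2,s5) ✓  (m2,s8) ✓  (m3,s3) ✓  (m4,s6) ✓  (m5,s1) ✓  (m5,s8) ✓  (m6,s3) ✓  (m6,s8) ✓
Every restrictor pair satisfies the scope.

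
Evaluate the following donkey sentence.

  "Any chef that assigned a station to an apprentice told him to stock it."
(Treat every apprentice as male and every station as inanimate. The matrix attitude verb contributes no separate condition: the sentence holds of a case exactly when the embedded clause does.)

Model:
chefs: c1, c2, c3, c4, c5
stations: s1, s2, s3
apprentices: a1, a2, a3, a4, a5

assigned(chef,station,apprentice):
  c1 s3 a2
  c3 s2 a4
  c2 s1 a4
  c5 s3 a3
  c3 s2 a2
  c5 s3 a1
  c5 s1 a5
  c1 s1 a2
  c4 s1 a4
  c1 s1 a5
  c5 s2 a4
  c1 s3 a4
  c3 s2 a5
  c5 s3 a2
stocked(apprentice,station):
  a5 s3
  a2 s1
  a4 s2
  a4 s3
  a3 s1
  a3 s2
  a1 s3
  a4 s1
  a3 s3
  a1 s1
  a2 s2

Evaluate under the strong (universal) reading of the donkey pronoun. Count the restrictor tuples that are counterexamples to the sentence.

5

"him" takes "an apprentice" as antecedent and "it" takes "a station"; both are donkey pronouns co-varying with the restrictor.
Strong reading: for every (c,s,a) with assigned(c,s,a), stocked(a,s).
Restrictor triples: (c1,s1,a2)→stocked(a2,s1) ✓  (c1,s1,a5)→stocked(a5,s1) ✗  (c1,s3,a2)→stocked(a2,s3) ✗  (c1,s3,a4)→stocked(a4,s3) ✓  (c2,s1,a4)→stocked(a4,s1) ✓  (c3,s2,a2)→stocked(a2,s2) ✓  (c3,s2,a4)→stocked(a4,s2) ✓  (c3,s2,a5)→stocked(a5,s2) ✗  (c4,s1,a4)→stocked(a4,s1) ✓  (c5,s1,a5)→stocked(a5,s1) ✗  (c5,s2,a4)→stocked(a4,s2) ✓  (c5,s3,a1)→stocked(a1,s3) ✓  (c5,s3,a2)→stocked(a2,s3) ✗  (c5,s3,a3)→stocked(a3,s3) ✓
Counterexamples (restrictor triples failing the scope): 5.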